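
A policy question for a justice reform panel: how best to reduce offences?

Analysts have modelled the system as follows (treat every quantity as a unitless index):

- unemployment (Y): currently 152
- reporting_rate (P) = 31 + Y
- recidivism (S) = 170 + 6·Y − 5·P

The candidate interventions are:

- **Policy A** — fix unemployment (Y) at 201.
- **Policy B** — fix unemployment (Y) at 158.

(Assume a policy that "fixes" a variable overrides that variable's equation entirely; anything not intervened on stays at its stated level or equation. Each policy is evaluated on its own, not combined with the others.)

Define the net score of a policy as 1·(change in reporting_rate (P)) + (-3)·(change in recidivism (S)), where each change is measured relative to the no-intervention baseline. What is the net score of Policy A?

-98

Baseline:
  Y = 152
  P = 31 + 152 = 183
  S = 170 + 6·152 − 5·183 = 167
Policy A (Y := 201):
  Y = 201
  P = 31 + 201 = 232
  S = 170 + 6·201 − 5·232 = 216
ΔP = 232 − 183 = 49; ΔS = 216 − 167 = 49
Score = 1·49 + (-3)·49 = -98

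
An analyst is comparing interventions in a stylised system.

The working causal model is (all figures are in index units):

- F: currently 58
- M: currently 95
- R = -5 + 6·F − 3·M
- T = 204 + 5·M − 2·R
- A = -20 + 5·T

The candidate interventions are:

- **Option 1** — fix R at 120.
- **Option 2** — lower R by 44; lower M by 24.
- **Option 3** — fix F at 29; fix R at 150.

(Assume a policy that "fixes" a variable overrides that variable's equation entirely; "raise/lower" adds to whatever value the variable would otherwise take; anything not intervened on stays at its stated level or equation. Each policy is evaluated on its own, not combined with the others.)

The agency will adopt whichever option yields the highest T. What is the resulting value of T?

439

Option 1 (R := 120):
  F = 58
  M = 95
  R = 120
  T = 204 + 5·95 − 2·120 = 439
Option 2 (R − 44, M − 24):
  F = 58
  M = 95 − 24 = 71
  R = -5 + 6·58 − 3·71 (−44 from intervention) = 86
  T = 204 + 5·71 − 2·86 = 387
Option 3 (F := 29, R := 150):
  F = 29
  M = 95
  R = 150
  T = 204 + 5·95 − 2·150 = 379
Comparing — Option 1: T=439, Option 2: T=387, Option 3: T=379. Highest is 439 (Option 1).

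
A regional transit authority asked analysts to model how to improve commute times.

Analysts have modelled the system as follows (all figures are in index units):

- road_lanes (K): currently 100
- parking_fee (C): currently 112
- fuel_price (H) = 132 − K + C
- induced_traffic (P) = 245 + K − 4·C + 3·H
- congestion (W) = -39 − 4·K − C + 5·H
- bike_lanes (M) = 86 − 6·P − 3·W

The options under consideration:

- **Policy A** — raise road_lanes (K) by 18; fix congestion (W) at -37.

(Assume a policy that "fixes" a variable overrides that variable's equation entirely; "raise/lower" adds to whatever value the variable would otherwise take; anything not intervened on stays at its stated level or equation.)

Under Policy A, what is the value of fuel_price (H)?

Policy A (K + 18, W := -37):
  K = 100 + 18 = 118
  C = 112
  H = 132 − 118 + 112 = 126

126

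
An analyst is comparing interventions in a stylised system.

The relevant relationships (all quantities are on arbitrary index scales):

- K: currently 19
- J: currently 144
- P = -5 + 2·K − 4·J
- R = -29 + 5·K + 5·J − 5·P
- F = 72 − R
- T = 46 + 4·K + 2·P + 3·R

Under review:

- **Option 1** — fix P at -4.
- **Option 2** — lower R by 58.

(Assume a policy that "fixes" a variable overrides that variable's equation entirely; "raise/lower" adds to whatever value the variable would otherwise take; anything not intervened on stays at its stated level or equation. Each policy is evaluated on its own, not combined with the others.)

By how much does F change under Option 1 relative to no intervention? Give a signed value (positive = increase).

2695

Baseline:
  K = 19
  J = 144
  P = -5 + 2·19 − 4·144 = -543
  R = -29 + 5·19 + 5·144 − 5·(-543) = 3501
  F = 72 − 3501 = -3429
Option 1 (P := -4):
  K = 19
  J = 144
  P = -4
  R = -29 + 5·19 + 5·144 − 5·(-4) = 806
  F = 72 − 806 = -734
Change in F: -734 − (-3429) = 2695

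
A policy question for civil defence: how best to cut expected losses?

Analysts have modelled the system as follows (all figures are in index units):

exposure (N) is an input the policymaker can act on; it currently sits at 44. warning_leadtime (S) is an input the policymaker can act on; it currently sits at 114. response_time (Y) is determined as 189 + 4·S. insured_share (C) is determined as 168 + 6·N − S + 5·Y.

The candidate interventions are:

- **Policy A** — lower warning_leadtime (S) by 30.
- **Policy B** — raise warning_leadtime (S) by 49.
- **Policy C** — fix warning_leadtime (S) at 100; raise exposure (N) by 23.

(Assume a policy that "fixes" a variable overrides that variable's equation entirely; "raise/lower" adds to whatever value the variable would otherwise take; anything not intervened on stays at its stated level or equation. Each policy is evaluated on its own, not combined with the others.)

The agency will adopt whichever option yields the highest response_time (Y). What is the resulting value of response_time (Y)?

841

Policy A (S − 30):
  S = 114 − 30 = 84
  Y = 189 + 4·84 = 525
Policy B (S + 49):
  S = 114 + 49 = 163
  Y = 189 + 4·163 = 841
Policy C (S := 100, N + 23):
  S = 100
  Y = 189 + 4·100 = 589
Comparing — Policy A: Y=525, Policy B: Y=841, Policy C: Y=589. Highest is 841 (Policy B).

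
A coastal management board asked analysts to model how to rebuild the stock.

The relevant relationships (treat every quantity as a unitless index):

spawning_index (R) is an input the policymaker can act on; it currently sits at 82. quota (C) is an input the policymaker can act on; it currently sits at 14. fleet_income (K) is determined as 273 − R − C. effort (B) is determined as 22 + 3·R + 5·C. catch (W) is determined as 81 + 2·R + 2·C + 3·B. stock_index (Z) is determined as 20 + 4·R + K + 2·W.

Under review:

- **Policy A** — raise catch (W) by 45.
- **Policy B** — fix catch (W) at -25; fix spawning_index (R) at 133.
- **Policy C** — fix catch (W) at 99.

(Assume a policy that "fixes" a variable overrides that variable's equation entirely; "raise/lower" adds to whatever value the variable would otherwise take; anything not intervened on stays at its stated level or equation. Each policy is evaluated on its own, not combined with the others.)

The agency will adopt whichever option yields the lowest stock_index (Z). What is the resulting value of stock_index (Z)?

Policy A (W + 45):
  R = 82
  C = 14
  K = 273 − 82 − 14 = 177
  B = 22 + 3·82 + 5·14 = 338
  W = 81 + 2·82 + 2·14 + 3·338 (+45 from intervention) = 1332
  Z = 20 + 4·82 + 177 + 2·1332 = 3189
Policy B (W := -25, R := 133):
  R = 133
  C = 14
  K = 273 − 133 − 14 = 126
  B = 22 + 3·133 + 5·14 = 491
  W = -25
  Z = 20 + 4·133 + 126 + 2·(-25) = 628
Policy C (W := 99):
  R = 82
  C = 14
  K = 273 − 82 − 14 = 177
  B = 22 + 3·82 + 5·14 = 338
  W = 99
  Z = 20 + 4·82 + 177 + 2·99 = 723
Comparing — Policy A: Z=3189, Policy B: Z=628, Policy C: Z=723. Lowest is 628 (Policy B).

628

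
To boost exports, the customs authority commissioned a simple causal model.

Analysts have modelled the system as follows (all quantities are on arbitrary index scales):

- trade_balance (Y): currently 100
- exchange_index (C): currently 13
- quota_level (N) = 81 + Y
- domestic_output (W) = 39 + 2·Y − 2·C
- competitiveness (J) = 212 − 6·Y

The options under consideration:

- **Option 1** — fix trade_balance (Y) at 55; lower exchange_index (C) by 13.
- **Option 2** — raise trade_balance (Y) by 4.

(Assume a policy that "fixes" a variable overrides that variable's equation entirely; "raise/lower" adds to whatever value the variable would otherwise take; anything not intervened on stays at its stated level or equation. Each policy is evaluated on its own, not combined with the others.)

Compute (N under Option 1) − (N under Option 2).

-49

Option 1 (Y := 55, C − 13):
  Y = 55
  N = 81 + 55 = 136
Option 2 (Y + 4):
  Y = 100 + 4 = 104
  N = 81 + 104 = 185
N: 136 − 185 = -49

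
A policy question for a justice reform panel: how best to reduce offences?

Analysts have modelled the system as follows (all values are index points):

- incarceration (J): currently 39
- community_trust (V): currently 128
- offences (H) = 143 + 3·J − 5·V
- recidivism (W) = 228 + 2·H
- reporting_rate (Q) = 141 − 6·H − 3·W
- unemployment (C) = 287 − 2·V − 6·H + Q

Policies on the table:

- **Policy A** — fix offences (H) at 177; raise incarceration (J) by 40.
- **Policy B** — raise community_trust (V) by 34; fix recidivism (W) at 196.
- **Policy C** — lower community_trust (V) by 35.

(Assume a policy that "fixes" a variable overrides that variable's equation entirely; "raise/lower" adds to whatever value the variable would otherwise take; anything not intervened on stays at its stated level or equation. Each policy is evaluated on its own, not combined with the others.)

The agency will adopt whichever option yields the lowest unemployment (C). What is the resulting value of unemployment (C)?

-3698

Policy A (H := 177, J + 40):
  J = 39 + 40 = 79
  V = 128
  H = 177
  W = 228 + 2·177 = 582
  Q = 141 − 6·177 − 3·582 = -2667
  C = 287 − 2·128 − 6·177 + (-2667) = -3698
Policy B (V + 34, W := 196):
  J = 39
  V = 128 + 34 = 162
  H = 143 + 3·39 − 5·162 = -550
  W = 196
  Q = 141 − 6·(-550) − 3·196 = 2853
  C = 287 − 2·162 − 6·(-550) + 2853 = 6116
Policy C (V − 35):
  J = 39
  V = 128 − 35 = 93
  H = 143 + 3·39 − 5·93 = -205
  W = 228 + 2·(-205) = -182
  Q = 141 − 6·(-205) − 3·(-182) = 1917
  C = 287 − 2·93 − 6·(-205) + 1917 = 3248
Comparing — Policy A: C=-3698, Policy B: C=6116, Policy C: C=3248. Lowest is -3698 (Policy A).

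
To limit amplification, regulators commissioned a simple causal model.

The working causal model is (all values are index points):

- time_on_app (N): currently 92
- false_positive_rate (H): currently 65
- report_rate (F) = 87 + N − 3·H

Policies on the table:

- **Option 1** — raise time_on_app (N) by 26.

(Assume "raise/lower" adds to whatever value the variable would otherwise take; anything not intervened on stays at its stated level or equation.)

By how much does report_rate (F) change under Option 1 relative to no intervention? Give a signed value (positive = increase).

Baseline:
  N = 92
  H = 65
  F = 87 + 92 − 3·65 = -16
Option 1 (N + 26):
  N = 92 + 26 = 118
  H = 65
  F = 87 + 118 − 3·65 = 10
Change in F: 10 − (-16) = 26

26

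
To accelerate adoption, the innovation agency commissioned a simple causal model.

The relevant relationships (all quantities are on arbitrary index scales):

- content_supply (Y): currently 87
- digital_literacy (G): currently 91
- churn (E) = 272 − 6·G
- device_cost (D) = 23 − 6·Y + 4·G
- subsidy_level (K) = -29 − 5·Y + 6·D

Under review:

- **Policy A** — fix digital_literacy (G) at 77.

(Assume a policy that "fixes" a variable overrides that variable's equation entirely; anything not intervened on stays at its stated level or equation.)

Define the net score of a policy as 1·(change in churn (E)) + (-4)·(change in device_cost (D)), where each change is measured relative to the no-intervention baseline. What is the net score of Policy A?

308

Baseline:
  Y = 87
  G = 91
  E = 272 − 6·91 = -274
  D = 23 − 6·87 + 4·91 = -135
Policy A (G := 77):
  Y = 87
  G = 77
  E = 272 − 6·77 = -190
  D = 23 − 6·87 + 4·77 = -191
ΔE = -190 − (-274) = 84; ΔD = -191 − (-135) = -56
Score = 1·84 + (-4)·(-56) = 308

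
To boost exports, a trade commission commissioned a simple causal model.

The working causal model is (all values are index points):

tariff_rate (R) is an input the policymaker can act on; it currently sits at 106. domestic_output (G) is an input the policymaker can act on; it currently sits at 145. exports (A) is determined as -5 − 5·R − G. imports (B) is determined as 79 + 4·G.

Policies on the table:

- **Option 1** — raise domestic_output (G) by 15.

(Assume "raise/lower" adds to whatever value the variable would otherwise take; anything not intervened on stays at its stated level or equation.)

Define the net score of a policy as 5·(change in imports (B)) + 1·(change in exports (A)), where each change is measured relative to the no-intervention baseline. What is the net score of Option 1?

285

Baseline:
  R = 106
  G = 145
  A = -5 − 5·106 − 145 = -680
  B = 79 + 4·145 = 659
Option 1 (G + 15):
  R = 106
  G = 145 + 15 = 160
  A = -5 − 5·106 − 160 = -695
  B = 79 + 4·160 = 719
ΔB = 719 − 659 = 60; ΔA = -695 − (-680) = -15
Score = 5·60 + 1·(-15) = 285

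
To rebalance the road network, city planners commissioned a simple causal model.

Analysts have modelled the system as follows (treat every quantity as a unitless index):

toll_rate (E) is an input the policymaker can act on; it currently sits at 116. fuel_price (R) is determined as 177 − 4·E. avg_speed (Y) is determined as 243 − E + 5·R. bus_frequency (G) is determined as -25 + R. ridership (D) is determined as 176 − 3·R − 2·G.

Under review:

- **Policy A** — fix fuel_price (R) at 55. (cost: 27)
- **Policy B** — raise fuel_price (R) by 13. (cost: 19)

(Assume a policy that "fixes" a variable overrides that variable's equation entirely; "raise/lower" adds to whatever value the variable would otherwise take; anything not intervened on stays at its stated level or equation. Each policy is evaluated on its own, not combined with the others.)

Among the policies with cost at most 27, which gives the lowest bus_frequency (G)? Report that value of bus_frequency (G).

Policy A (R := 55):
  E = 116
  R = 55
  G = -25 + 55 = 30
Policy B (R + 13):
  E = 116
  R = 177 − 4·116 (+13 from intervention) = -274
  G = -25 + (-274) = -299
Comparing — Policy A: G=30, Policy B: G=-299. Lowest is -299 (Policy B).

-299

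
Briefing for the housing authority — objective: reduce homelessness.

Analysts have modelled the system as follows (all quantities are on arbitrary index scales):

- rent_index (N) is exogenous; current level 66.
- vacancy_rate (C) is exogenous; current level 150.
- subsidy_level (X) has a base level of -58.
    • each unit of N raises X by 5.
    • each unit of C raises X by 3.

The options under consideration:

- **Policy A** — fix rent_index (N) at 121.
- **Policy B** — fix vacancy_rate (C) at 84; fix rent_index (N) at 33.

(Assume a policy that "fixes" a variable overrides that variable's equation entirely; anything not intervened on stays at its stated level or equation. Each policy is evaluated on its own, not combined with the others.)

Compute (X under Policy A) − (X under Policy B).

Policy A (N := 121):
  N = 121
  C = 150
  X = -58 + 5·121 + 3·150 = 997
Policy B (C := 84, N := 33):
  N = 33
  C = 84
  X = -58 + 5·33 + 3·84 = 359
X: 997 − 359 = 638

638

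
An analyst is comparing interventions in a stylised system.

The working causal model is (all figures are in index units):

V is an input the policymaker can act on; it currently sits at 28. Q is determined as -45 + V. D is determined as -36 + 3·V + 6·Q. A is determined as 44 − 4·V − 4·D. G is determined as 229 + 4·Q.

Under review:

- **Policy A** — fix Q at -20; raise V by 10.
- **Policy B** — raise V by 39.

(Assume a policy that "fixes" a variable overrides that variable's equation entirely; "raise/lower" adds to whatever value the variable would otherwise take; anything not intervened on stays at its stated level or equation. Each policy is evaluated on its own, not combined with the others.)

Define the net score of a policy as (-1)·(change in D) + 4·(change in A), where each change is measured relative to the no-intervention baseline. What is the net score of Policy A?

Baseline:
  V = 28
  Q = -45 + 28 = -17
  D = -36 + 3·28 + 6·(-17) = -54
  A = 44 − 4·28 − 4·(-54) = 148
Policy A (Q := -20, V + 10):
  V = 28 + 10 = 38
  Q = -20
  D = -36 + 3·38 + 6·(-20) = -42
  A = 44 − 4·38 − 4·(-42) = 60
ΔD = -42 − (-54) = 12; ΔA = 60 − 148 = -88
Score = (-1)·12 + 4·(-88) = -364

-364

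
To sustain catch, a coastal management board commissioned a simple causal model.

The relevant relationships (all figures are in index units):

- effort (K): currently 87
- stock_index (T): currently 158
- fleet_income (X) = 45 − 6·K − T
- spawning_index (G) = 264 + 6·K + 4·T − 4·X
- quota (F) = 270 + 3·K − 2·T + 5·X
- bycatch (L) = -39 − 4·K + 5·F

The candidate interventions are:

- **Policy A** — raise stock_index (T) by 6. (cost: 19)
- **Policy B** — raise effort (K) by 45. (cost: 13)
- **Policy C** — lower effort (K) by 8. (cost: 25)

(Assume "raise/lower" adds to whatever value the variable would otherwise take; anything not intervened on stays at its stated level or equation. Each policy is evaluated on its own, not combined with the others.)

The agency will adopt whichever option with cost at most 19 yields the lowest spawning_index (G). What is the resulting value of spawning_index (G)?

4006

Policy A (T + 6):
  K = 87
  T = 158 + 6 = 164
  X = 45 − 6·87 − 164 = -641
  G = 264 + 6·87 + 4·164 − 4·(-641) = 4006
Policy B (K + 45):
  K = 87 + 45 = 132
  T = 158
  X = 45 − 6·132 − 158 = -905
  G = 264 + 6·132 + 4·158 − 4·(-905) = 5308
Comparing — Policy A: G=4006, Policy B: G=5308. Lowest is 4006 (Policy A).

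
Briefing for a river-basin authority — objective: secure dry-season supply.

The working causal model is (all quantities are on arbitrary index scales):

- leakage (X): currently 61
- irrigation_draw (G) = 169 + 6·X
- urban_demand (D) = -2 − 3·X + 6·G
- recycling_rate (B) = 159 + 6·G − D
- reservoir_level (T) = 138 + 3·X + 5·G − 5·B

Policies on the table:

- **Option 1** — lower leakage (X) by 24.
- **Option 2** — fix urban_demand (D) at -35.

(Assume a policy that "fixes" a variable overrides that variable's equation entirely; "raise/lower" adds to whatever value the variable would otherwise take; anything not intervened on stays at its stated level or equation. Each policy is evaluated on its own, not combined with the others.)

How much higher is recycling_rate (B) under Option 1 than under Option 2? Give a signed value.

-3132

Option 1 (X − 24):
  X = 61 − 24 = 37
  G = 169 + 6·37 = 391
  D = -2 − 3·37 + 6·391 = 2233
  B = 159 + 6·391 − 2233 = 272
Option 2 (D := -35):
  X = 61
  G = 169 + 6·61 = 535
  D = -35
  B = 159 + 6·535 − (-35) = 3404
B: 272 − 3404 = -3132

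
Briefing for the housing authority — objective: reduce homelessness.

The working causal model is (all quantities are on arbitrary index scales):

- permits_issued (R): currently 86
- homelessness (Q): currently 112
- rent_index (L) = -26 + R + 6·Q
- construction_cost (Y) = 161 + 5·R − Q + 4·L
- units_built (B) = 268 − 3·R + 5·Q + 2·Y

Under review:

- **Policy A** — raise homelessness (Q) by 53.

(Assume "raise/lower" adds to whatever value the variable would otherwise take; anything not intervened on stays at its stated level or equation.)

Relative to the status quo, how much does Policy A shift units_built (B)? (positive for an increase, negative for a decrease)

2703

Baseline:
  R = 86
  Q = 112
  L = -26 + 86 + 6·112 = 732
  Y = 161 + 5·86 − 112 + 4·732 = 3407
  B = 268 − 3·86 + 5·112 + 2·3407 = 7384
Policy A (Q + 53):
  R = 86
  Q = 112 + 53 = 165
  L = -26 + 86 + 6·165 = 1050
  Y = 161 + 5·86 − 165 + 4·1050 = 4626
  B = 268 − 3·86 + 5·165 + 2·4626 = 10087
Change in B: 10087 − 7384 = 2703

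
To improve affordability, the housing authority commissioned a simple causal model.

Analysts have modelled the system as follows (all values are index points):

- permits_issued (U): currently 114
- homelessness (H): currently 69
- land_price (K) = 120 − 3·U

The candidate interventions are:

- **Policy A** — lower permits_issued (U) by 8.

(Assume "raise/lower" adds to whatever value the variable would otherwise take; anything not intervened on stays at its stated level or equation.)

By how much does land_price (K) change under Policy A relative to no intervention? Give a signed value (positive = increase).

Baseline:
  U = 114
  K = 120 − 3·114 = -222
Policy A (U − 8):
  U = 114 − 8 = 106
  K = 120 − 3·106 = -198
Change in K: -198 − (-222) = 24

24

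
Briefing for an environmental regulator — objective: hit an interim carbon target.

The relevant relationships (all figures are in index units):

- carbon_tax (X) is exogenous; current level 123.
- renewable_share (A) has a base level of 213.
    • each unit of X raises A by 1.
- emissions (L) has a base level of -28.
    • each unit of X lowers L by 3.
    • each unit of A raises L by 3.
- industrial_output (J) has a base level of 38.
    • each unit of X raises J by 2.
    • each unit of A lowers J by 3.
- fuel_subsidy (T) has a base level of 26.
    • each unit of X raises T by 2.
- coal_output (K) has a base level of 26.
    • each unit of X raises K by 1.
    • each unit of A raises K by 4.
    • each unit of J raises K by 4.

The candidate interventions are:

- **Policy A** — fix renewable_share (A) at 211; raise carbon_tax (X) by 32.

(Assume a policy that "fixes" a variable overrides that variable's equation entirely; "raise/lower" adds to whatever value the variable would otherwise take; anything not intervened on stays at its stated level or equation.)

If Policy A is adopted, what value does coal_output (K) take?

-115

Policy A (A := 211, X + 32):
  X = 123 + 32 = 155
  A = 211
  J = 38 + 2·155 − 3·211 = -285
  K = 26 + 155 + 4·211 + 4·(-285) = -115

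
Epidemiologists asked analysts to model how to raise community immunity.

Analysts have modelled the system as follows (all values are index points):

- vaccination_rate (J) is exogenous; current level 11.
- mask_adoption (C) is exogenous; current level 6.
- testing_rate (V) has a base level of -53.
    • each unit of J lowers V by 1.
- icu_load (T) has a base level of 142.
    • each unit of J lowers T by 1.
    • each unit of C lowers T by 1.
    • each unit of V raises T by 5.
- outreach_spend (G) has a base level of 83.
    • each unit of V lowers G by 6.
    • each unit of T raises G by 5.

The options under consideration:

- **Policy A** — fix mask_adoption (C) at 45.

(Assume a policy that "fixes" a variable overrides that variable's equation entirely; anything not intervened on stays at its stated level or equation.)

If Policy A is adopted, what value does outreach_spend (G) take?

-703

Policy A (C := 45):
  J = 11
  C = 45
  V = -53 − 11 = -64
  T = 142 − 11 − 45 + 5·(-64) = -234
  G = 83 − 6·(-64) + 5·(-234) = -703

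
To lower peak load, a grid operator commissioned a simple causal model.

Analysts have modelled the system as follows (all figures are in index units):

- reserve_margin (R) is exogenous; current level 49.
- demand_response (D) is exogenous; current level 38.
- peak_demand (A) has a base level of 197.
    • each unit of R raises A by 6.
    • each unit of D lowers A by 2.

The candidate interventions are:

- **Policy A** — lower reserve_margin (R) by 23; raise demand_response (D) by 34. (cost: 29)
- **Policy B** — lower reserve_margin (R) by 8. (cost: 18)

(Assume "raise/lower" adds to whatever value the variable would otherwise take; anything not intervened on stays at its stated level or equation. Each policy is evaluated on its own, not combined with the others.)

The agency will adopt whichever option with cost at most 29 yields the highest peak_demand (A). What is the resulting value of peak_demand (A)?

367

Policy A (R − 23, D + 34):
  R = 49 − 23 = 26
  D = 38 + 34 = 72
  A = 197 + 6·26 − 2·72 = 209
Policy B (R − 8):
  R = 49 − 8 = 41
  D = 38
  A = 197 + 6·41 − 2·38 = 367
Comparing — Policy A: A=209, Policy B: A=367. Highest is 367 (Policy B).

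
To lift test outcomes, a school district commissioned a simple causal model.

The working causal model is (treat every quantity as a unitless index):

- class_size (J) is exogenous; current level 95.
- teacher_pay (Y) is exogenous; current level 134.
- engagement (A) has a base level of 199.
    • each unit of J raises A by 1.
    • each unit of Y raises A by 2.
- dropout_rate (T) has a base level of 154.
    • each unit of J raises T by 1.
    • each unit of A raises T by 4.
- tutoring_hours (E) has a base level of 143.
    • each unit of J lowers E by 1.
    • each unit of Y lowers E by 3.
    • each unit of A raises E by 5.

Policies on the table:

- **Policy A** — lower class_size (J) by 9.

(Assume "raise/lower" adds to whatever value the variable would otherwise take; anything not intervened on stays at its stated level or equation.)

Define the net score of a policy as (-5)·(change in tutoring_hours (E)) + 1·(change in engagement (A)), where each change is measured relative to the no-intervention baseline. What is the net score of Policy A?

171

Baseline:
  J = 95
  Y = 134
  A = 199 + 95 + 2·134 = 562
  E = 143 − 95 − 3·134 + 5·562 = 2456
Policy A (J − 9):
  J = 95 − 9 = 86
  Y = 134
  A = 199 + 86 + 2·134 = 553
  E = 143 − 86 − 3·134 + 5·553 = 2420
ΔE = 2420 − 2456 = -36; ΔA = 553 − 562 = -9
Score = (-5)·(-36) + 1·(-9) = 171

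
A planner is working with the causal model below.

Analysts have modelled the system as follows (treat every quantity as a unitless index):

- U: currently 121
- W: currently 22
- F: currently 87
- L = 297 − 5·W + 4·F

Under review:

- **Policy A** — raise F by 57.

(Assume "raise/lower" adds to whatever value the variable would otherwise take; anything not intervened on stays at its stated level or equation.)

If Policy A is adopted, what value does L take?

Policy A (F + 57):
  W = 22
  F = 87 + 57 = 144
  L = 297 − 5·22 + 4·144 = 763

763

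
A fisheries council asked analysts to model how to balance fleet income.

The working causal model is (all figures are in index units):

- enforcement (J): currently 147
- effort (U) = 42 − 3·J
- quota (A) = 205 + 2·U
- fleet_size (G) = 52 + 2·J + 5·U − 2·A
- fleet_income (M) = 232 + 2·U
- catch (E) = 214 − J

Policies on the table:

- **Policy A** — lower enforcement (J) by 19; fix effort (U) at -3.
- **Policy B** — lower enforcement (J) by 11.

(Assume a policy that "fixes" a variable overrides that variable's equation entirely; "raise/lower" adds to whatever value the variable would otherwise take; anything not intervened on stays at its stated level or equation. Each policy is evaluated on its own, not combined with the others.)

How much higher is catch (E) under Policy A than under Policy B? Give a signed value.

8

Policy A (J − 19, U := -3):
  J = 147 − 19 = 128
  E = 214 − 128 = 86
Policy B (J − 11):
  J = 147 − 11 = 136
  E = 214 − 136 = 78
E: 86 − 78 = 8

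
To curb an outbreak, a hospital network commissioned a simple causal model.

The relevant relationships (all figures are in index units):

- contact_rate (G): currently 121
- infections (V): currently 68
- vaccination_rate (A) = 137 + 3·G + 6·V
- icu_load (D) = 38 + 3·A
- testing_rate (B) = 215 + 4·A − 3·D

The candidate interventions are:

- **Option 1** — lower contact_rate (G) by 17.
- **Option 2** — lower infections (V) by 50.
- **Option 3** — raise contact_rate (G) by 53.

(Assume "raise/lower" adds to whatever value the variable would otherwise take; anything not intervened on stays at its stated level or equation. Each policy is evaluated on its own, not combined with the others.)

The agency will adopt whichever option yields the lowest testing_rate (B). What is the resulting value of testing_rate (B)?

-5234

Option 1 (G − 17):
  G = 121 − 17 = 104
  V = 68
  A = 137 + 3·104 + 6·68 = 857
  D = 38 + 3·857 = 2609
  B = 215 + 4·857 − 3·2609 = -4184
Option 2 (V − 50):
  G = 121
  V = 68 − 50 = 18
  A = 137 + 3·121 + 6·18 = 608
  D = 38 + 3·608 = 1862
  B = 215 + 4·608 − 3·1862 = -2939
Option 3 (G + 53):
  G = 121 + 53 = 174
  V = 68
  A = 137 + 3·174 + 6·68 = 1067
  D = 38 + 3·1067 = 3239
  B = 215 + 4·1067 − 3·3239 = -5234
Comparing — Option 1: B=-4184, Option 2: B=-2939, Option 3: B=-5234. Lowest is -5234 (Option 3).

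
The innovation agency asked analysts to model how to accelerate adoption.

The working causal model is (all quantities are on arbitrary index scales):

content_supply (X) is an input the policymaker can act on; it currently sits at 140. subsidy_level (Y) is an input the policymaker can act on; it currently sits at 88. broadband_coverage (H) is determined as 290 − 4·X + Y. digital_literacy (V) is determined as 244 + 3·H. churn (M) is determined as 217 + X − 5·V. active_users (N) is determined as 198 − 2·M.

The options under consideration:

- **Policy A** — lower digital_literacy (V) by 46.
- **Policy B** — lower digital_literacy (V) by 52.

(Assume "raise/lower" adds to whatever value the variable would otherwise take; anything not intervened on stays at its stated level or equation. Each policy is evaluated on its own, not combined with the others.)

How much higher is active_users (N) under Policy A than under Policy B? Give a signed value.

Policy A (V − 46):
  X = 140
  Y = 88
  H = 290 − 4·140 + 88 = -182
  V = 244 + 3·(-182) (−46 from intervention) = -348
  M = 217 + 140 − 5·(-348) = 2097
  N = 198 − 2·2097 = -3996
Policy B (V − 52):
  X = 140
  Y = 88
  H = 290 − 4·140 + 88 = -182
  V = 244 + 3·(-182) (−52 from intervention) = -354
  M = 217 + 140 − 5·(-354) = 2127
  N = 198 − 2·2127 = -4056
N: -3996 − (-4056) = 60

60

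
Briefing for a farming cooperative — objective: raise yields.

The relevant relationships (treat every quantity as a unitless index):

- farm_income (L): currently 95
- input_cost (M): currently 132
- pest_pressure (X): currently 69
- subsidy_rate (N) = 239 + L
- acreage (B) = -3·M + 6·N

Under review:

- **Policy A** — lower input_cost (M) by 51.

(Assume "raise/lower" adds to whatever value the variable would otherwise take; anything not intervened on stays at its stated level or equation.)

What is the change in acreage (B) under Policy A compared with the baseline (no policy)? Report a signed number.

Baseline:
  L = 95
  M = 132
  N = 239 + 95 = 334
  B = 0 − 3·132 + 6·334 = 1608
Policy A (M − 51):
  L = 95
  M = 132 − 51 = 81
  N = 239 + 95 = 334
  B = 0 − 3·81 + 6·334 = 1761
Change in B: 1761 − 1608 = 153

153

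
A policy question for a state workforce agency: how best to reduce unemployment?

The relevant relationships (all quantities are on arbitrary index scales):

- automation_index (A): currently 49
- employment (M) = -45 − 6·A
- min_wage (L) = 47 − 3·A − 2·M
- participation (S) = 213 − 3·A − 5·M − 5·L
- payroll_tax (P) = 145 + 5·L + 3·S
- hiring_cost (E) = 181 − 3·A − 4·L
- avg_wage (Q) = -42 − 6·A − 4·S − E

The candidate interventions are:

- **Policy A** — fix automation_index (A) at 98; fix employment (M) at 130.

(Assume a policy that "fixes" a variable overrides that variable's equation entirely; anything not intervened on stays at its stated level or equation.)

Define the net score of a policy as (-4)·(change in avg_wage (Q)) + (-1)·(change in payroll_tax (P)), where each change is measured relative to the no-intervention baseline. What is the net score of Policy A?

61502

Baseline:
  A = 49
  M = -45 − 6·49 = -339
  L = 47 − 3·49 − 2·(-339) = 578
  S = 213 − 3·49 − 5·(-339) − 5·578 = -1129
  P = 145 + 5·578 + 3·(-1129) = -352
  E = 181 − 3·49 − 4·578 = -2278
  Q = -42 − 6·49 − 4·(-1129) − (-2278) = 6458
Policy A (A := 98, M := 130):
  A = 98
  M = 130
  L = 47 − 3·98 − 2·130 = -507
  S = 213 − 3·98 − 5·130 − 5·(-507) = 1804
  P = 145 + 5·(-507) + 3·1804 = 3022
  E = 181 − 3·98 − 4·(-507) = 1915
  Q = -42 − 6·98 − 4·1804 − 1915 = -9761
ΔQ = -9761 − 6458 = -16219; ΔP = 3022 − (-352) = 3374
Score = (-4)·(-16219) + (-1)·3374 = 61502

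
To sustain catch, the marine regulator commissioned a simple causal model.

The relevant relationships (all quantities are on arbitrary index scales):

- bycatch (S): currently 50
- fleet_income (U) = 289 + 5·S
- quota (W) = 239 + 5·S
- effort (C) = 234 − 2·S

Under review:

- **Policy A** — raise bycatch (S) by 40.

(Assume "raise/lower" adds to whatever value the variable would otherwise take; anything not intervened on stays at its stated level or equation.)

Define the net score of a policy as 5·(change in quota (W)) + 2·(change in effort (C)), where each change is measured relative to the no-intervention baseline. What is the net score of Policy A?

Baseline:
  S = 50
  W = 239 + 5·50 = 489
  C = 234 − 2·50 = 134
Policy A (S + 40):
  S = 50 + 40 = 90
  W = 239 + 5·90 = 689
  C = 234 − 2·90 = 54
ΔW = 689 − 489 = 200; ΔC = 54 − 134 = -80
Score = 5·200 + 2·(-80) = 840

840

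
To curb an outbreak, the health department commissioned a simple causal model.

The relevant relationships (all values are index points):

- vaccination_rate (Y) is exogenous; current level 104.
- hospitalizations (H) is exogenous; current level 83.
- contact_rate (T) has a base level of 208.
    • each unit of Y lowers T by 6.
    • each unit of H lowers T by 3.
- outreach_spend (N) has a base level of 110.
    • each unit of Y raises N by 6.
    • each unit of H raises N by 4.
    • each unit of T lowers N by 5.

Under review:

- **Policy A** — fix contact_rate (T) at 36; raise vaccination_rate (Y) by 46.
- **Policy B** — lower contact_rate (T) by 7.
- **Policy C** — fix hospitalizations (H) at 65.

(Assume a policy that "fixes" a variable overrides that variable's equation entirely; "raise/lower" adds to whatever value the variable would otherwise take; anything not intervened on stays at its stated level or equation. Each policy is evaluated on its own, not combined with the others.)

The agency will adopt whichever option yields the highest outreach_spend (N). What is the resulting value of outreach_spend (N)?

Policy A (T := 36, Y + 46):
  Y = 104 + 46 = 150
  H = 83
  T = 36
  N = 110 + 6·150 + 4·83 − 5·36 = 1162
Policy B (T − 7):
  Y = 104
  H = 83
  T = 208 − 6·104 − 3·83 (−7 from intervention) = -672
  N = 110 + 6·104 + 4·83 − 5·(-672) = 4426
Policy C (H := 65):
  Y = 104
  H = 65
  T = 208 − 6·104 − 3·65 = -611
  N = 110 + 6·104 + 4·65 − 5·(-611) = 4049
Comparing — Policy A: N=1162, Policy B: N=4426, Policy C: N=4049. Highest is 4426 (Policy B).

4426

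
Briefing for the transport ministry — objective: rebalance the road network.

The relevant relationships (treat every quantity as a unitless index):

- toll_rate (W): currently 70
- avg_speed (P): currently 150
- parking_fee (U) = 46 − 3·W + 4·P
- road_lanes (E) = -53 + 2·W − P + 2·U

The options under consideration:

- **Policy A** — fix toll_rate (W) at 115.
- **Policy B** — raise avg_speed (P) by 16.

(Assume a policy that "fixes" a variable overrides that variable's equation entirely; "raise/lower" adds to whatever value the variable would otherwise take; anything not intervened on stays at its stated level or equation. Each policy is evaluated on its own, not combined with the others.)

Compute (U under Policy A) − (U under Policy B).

-199

Policy A (W := 115):
  W = 115
  P = 150
  U = 46 − 3·115 + 4·150 = 301
Policy B (P + 16):
  W = 70
  P = 150 + 16 = 166
  U = 46 − 3·70 + 4·166 = 500
U: 301 − 500 = -199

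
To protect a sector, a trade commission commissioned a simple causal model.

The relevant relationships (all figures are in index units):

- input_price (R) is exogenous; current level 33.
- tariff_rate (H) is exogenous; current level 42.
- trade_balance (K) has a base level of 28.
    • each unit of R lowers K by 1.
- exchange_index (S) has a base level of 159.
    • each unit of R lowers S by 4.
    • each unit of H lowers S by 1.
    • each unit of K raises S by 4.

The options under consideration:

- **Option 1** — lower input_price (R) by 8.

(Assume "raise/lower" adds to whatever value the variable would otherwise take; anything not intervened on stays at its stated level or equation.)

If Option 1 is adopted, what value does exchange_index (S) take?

29

Option 1 (R − 8):
  R = 33 − 8 = 25
  H = 42
  K = 28 − 25 = 3
  S = 159 − 4·25 − 42 + 4·3 = 29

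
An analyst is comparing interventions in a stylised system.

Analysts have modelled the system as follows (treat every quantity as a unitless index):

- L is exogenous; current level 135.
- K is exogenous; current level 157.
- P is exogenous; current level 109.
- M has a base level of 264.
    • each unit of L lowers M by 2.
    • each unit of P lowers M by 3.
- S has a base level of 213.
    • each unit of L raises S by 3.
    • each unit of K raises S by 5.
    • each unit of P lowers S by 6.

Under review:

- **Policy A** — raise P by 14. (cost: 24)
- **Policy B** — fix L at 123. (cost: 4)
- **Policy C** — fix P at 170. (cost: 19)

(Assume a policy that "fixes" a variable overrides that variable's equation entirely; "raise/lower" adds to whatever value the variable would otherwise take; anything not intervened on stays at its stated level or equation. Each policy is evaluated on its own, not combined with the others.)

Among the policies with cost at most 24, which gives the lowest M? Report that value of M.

Policy A (P + 14):
  L = 135
  P = 109 + 14 = 123
  M = 264 − 2·135 − 3·123 = -375
Policy B (L := 123):
  L = 123
  P = 109
  M = 264 − 2·123 − 3·109 = -309
Policy C (P := 170):
  L = 135
  P = 170
  M = 264 − 2·135 − 3·170 = -516
Comparing — Policy A: M=-375, Policy B: M=-309, Policy C: M=-516. Lowest is -516 (Policy C).

-516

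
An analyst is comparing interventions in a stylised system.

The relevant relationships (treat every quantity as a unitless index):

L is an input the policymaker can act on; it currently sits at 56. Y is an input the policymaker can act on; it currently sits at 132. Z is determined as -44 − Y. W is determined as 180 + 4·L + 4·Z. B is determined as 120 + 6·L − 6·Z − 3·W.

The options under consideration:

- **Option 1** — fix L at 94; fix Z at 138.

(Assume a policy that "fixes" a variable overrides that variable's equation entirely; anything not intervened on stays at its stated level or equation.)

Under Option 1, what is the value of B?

Option 1 (L := 94, Z := 138):
  L = 94
  Y = 132
  Z = 138
  W = 180 + 4·94 + 4·138 = 1108
  B = 120 + 6·94 − 6·138 − 3·1108 = -3468

-3468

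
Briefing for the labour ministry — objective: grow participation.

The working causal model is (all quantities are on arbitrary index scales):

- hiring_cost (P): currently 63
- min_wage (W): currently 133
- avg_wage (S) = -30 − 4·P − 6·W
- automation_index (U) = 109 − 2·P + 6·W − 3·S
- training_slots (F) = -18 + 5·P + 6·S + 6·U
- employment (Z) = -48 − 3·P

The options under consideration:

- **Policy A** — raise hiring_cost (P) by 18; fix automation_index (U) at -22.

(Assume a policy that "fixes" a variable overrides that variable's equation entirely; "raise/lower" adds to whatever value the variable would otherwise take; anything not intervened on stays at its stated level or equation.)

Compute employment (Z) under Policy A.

-291

Policy A (P + 18, U := -22):
  P = 63 + 18 = 81
  Z = -48 − 3·81 = -291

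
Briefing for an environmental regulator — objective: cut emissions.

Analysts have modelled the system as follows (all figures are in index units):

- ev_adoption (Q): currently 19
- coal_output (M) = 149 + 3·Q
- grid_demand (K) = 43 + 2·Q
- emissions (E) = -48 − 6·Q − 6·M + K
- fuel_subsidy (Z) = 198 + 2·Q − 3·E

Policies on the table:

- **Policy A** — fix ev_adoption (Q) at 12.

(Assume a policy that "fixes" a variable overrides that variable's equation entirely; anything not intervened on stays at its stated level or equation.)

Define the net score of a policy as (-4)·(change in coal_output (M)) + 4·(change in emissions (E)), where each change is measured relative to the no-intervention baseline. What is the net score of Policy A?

Baseline:
  Q = 19
  M = 149 + 3·19 = 206
  K = 43 + 2·19 = 81
  E = -48 − 6·19 − 6·206 + 81 = -1317
Policy A (Q := 12):
  Q = 12
  M = 149 + 3·12 = 185
  K = 43 + 2·12 = 67
  E = -48 − 6·12 − 6·185 + 67 = -1163
ΔM = 185 − 206 = -21; ΔE = -1163 − (-1317) = 154
Score = (-4)·(-21) + 4·154 = 700

700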